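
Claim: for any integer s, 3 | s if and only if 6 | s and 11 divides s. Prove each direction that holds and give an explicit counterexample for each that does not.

Only the converse holds.

(⇒) This fails: take s = 3. Certainly 3 ∣ 3, but 6 ∤ 3.

(⇐) Suppose 6 ∣ s and 11 ∣ s. Any common multiple of 6 and 11 is a multiple of their lcm; here gcd(6, 11) = 1, so lcm(6, 11) = 6·11 = 66, so 66 ∣ s. Since 3 ∣ 66, it follows that 3 ∣ s.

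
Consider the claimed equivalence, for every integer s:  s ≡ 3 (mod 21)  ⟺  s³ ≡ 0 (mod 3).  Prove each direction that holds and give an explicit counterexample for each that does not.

[⇒] Suppose s ≡ 3 (mod 21). Then s³ ≡ 3³ = 27 (mod 21), and since 3 ∣ 21, also s³ ≡ 0 (mod 3).

[⇐] This fails: take s = 0. Then 0³ = 0 ≡ 0 (mod 3), yet 0 ≡ 0 (mod 21), not 3.

Only the forward direction holds.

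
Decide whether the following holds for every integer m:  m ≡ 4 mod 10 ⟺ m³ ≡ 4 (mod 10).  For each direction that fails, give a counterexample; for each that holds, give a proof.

Both directions hold.

(←) For the converse, argue contrapositively. If m ≢ 4 (mod 10), then m is congruent to one of 0, 1, 2, 3, 5, 6, 7, 8, 9 modulo 10, and these give m³ ≡ 0, 1, 8, 7, 5, 6, 3, 2, 9 respectively — never 4.

(→) Suppose m ≡ 4 mod 10. Write m = 10j + 4. Then (10j + 4)³ = 1000j³ + 1200j² + 480j + 64 = 10(100j³ + 120j² + 48j + 6) + 4, so m³ ≡ 4 (mod 10).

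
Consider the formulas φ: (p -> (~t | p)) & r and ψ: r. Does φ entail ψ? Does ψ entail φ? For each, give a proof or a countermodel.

[⇒] Assume the antecedent. If p is true, the antecedent forces (p = T, r = T, t = F) or (p = T, r = T, t = T), and r holds there. If p is false, the antecedent forces (p = F, r = T, t = F) or (p = F, r = T, t = T), and r holds there. Either way r holds.

[⇐] Assume the antecedent. If p is true, the antecedent forces (p = T, r = T, t = F) or (p = T, r = T, t = T), and (p -> (~t | p)) & r holds there. If p is false, the antecedent forces (p = F, r = T, t = F) or (p = F, r = T, t = T), and (p -> (~t | p)) & r holds there. Either way (p -> (~t | p)) & r holds.

Both implications hold.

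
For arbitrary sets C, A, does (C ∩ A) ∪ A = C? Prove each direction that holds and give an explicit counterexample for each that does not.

(⟹) This inclusion fails. Take C = ∅, A = {1}; then 1 ∈ (C ∩ A) ∪ A but 1 ∉ C.

(⟸) This inclusion fails. Take C = {1}, A = ∅; then 1 ∈ C but 1 ∉ (C ∩ A) ∪ A.

Both inclusions fail.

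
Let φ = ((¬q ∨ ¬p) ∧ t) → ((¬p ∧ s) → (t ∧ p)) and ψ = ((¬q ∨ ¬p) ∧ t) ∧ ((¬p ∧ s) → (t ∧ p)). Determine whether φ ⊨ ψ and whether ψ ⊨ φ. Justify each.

(⇐) Assume the antecedent. If s is true, the antecedent forces (t = T, s = T, p = T, q = F), and the consequent holds there. If s is false, the consequent reduces to true regardless of the other variables. Either way the consequent holds.

(⇒) This fails. Under t = F, s = F, p = F, q = F, the left side is true but the right side is false.

Only the converse holds.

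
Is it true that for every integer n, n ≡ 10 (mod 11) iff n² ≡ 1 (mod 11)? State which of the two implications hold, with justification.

Only the forward direction holds.

Forward direction. Suppose n ≡ 10 (mod 11). Write n = 11j + 10. Then (11j + 10)² = 121j² + 220j + 100 = 11(11j² + 20j + 9) + 1, so n² ≡ 1 (mod 11).

Converse. This fails: take n = 1. Then 1² = 1 ≡ 1 (mod 11), yet 1 ≡ 1 (mod 11), not 10.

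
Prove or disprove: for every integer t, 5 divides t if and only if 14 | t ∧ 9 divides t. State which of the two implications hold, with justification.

Neither implication holds.

Forward direction. This fails: take t = 5. Certainly 5 ∣ 5, but 14 ∤ 5.

Converse. This fails: take t = 126. Both 14 ∣ 126 and 9 ∣ 126, yet 126 is not a multiple of 5 (since 126 = 25·5 + 1), so 5 ∤ 126.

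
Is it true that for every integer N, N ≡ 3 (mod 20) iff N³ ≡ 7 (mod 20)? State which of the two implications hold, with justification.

(⇒) Suppose N ≡ 3 (mod 20). Write N = 20j + 3. Then (20j + 3)³ = 8000j³ + 3600j² + 540j + 27 = 20(400j³ + 180j² + 27j + 1) + 7, so N³ ≡ 7 (mod 20).

(⇐) Conversely, suppose N³ ≡ 7 (mod 20). The only residue r in {0, …, 19} with r³ ≡ 7 (mod 20) is r = 3, so N ≡ 3 (mod 20).

Both implications hold.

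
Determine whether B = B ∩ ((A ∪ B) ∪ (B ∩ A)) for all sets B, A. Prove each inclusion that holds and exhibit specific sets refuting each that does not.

Reverse inclusion. Let x ∈ B ∩ ((A ∪ B) ∪ (B ∩ A)). Then either x ∈ B and x ∉ A; or x ∈ B ∩ A. In each case x ∈ B, so B ∩ ((A ∪ B) ∪ (B ∩ A)) ⊆ B.

Forward inclusion. Let x ∈ B. Then either x ∈ B and x ∉ A; or x ∈ B ∩ A. In each case x ∈ B ∩ ((A ∪ B) ∪ (B ∩ A)), so B ⊆ B ∩ ((A ∪ B) ∪ (B ∩ A)).

The two sets are equal.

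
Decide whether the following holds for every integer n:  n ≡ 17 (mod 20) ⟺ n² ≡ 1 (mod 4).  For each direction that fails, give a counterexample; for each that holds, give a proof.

Not equivalent: only (⇒) holds.

(⟸) This fails: take n = 1. Then 1² = 1 ≡ 1 (mod 4), yet 1 ≡ 1 (mod 20), not 17.

(⟹) Suppose n ≡ 17 (mod 20). Then n² ≡ 17² = 289 (mod 20), and since 4 ∣ 20, also n² ≡ 1 (mod 4).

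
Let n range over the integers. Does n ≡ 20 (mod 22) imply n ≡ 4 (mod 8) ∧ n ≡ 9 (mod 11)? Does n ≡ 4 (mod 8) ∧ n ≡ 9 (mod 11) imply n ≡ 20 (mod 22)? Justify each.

(⇒) This fails: n = 64 gives 64 ≡ 20 (mod 22) but 64 ≡ 0 (mod 8), so the conjunction on the right does not hold.

(⇐) Conversely, if n ≡ 4 (mod 8) and n ≡ 9 (mod 11), then by the Chinese remainder theorem n ≡ 20 (mod 88). Since 20 ≡ 20 (mod 22) and 22 ∣ 88, we get n ≡ 20 (mod 22).

Only the converse holds.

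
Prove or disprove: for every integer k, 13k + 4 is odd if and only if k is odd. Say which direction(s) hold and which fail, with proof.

(⟹) Suppose 13k + 4 is odd. Since 13 is odd, 13k and k have the same parity, so 13k + 4 ≡ k + 4 (mod 2). As 4 is even, 13k + 4 is odd exactly when k is odd. Thus k is odd.

(⟸) Conversely, suppose k is odd; write k = 2j + 1. Then 13k + 4 = 13·(2j + 1) + 4 = 2·13j + 17, which is odd.

The biconditional holds.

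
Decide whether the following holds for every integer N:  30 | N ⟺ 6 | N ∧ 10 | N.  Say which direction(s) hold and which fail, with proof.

(⟹) If 30 ∣ N, write N = 30q. Since 30 = 5·6, N = 6·(5q), so 6 ∣ N; and since 30 = 3·10, N = 10·(3q), so 10 ∣ N.

(⟸) Suppose 6 ∣ N and 10 ∣ N. Any common multiple of 6 and 10 is a multiple of their lcm; here lcm(6, 10) = 6·10/gcd(6, 10) = 60/2 = 30, so 30 ∣ N.

Both implications hold.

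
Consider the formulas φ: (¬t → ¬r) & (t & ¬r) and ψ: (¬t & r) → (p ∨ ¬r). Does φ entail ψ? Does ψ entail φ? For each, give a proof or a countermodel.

[⇒] Assume the antecedent. If t is true, (¬t & r) → (p ∨ ¬r) reduces to true regardless of the other variables. If t is false, the antecedent cannot hold. Either way (¬t & r) → (p ∨ ¬r) holds.

[⇐] This fails. Under t = F, p = F, r = F, the left side is false but the right side is true.

Only the forward direction holds.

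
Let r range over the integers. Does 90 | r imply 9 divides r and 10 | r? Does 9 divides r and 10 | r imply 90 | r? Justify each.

Forward direction. If 90 ∣ r, write r = 90q. Since 90 = 10·9, r = 9·(10q), so 9 ∣ r; and since 90 = 9·10, r = 10·(9q), so 10 ∣ r.

Converse. Suppose 9 ∣ r and 10 ∣ r. Any common multiple of 9 and 10 is a multiple of their lcm; here gcd(9, 10) = 1, so lcm(9, 10) = 9·10 = 90, so 90 ∣ r.

Both directions hold.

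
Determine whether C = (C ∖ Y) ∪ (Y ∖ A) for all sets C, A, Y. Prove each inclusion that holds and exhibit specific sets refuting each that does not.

Forward inclusion. This inclusion fails. Take C = {1}, A = {1}, Y = {1}; then 1 ∈ C but 1 ∉ (C ∖ Y) ∪ (Y ∖ A).

Reverse inclusion. This inclusion fails. Take C = ∅, A = ∅, Y = {1}; then 1 ∈ (C ∖ Y) ∪ (Y ∖ A) but 1 ∉ C.

Neither inclusion holds.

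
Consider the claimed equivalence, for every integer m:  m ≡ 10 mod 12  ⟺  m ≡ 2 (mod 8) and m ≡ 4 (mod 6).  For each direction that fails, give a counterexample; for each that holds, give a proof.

Only the reverse direction holds.

(⇒) This fails: m = 22 gives 22 ≡ 10 (mod 12) but 22 ≡ 6 (mod 8), so the conjunction on the right does not hold.

(⇐) Conversely, if m ≡ 2 (mod 8) and m ≡ 4 (mod 6), then by the Chinese remainder theorem m ≡ 10 (mod 24). Since 10 ≡ 10 (mod 12) and 12 ∣ 24, we get m ≡ 10 (mod 12).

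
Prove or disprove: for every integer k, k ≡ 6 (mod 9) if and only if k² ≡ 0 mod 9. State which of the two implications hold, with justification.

The forward direction holds; the converse fails.

[⇒] Suppose k ≡ 6 (mod 9). Write k = 9j + 6. Then (9j + 6)² = 81j² + 108j + 36 = 9(9j² + 12j + 4) + 0, so k² ≡ 0 (mod 9).

[⇐] This fails: take k = 0. Then 0² = 0 ≡ 0 (mod 9), yet 0 ≡ 0 (mod 9), not 6.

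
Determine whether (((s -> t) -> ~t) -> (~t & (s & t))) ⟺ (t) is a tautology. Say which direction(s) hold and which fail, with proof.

The biconditional holds.

(⇒) Assume the antecedent. If t is true, t reduces to true regardless of the other variables. If t is false, the antecedent cannot hold. Either way t holds.

(⇐) Assume the antecedent. If t is true, the consequent reduces to true regardless of the other variables. If t is false, the antecedent cannot hold. Either way the consequent holds.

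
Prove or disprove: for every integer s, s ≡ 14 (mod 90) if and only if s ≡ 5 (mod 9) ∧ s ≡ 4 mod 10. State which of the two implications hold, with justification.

The biconditional holds.

(⇒) Suppose s ≡ 14 (mod 90); write s = 90j + 14. Since 9 ∣ 90, reducing mod 9 gives s ≡ 14 ≡ 5 (mod 9); since 10 ∣ 90, reducing mod 10 gives s ≡ 14 ≡ 4 (mod 10).

(⇐) Conversely, if s ≡ 5 (mod 9) and s ≡ 4 (mod 10), then by the Chinese remainder theorem s ≡ 14 (mod 90). This is exactly s ≡ 14 (mod 90).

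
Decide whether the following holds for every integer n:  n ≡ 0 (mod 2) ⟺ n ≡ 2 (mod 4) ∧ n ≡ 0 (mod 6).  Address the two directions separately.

Not equivalent: only (⇐) holds.

(⟹) This fails: n = 0 gives 0 ≡ 0 (mod 2) but 0 ≡ 0 (mod 4), so the conjunction on the right does not hold.

(⟸) Conversely, if n ≡ 2 (mod 4) and n ≡ 0 (mod 6), then by the Chinese remainder theorem n ≡ 6 (mod 12). Since 6 ≡ 0 (mod 2) and 2 ∣ 12, we get n ≡ 0 (mod 2).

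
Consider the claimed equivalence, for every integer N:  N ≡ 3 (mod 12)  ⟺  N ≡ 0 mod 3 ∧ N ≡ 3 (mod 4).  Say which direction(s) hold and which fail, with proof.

Both directions hold; the statement is true.

(⇒) Suppose N ≡ 3 (mod 12); write N = 12j + 3. Since 3 ∣ 12, reducing mod 3 gives N ≡ 3 ≡ 0 (mod 3); since 4 ∣ 12, reducing mod 4 gives N ≡ 3 (mod 4).

(⇐) Conversely, if N ≡ 0 (mod 3) and N ≡ 3 (mod 4), then by the Chinese remainder theorem N ≡ 3 (mod 12). This is exactly N ≡ 3 (mod 12).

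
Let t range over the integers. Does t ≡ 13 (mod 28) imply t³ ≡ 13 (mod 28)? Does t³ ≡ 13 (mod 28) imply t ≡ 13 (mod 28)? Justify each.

(⇒) Suppose t ≡ 13 (mod 28). Write t = 28j + 13. Then (28j + 13)³ = 21952j³ + 30576j² + 14196j + 2197 = 28(784j³ + 1092j² + 507j + 78) + 13, so t³ ≡ 13 (mod 28).

(⇐) This fails: take t = 5. Then 5³ = 125 ≡ 13 (mod 28), yet 5 ≡ 5 (mod 28), not 13.

Only the forward implication holds.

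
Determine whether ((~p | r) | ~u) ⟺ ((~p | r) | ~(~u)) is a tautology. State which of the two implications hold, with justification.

(⇒) fails and (⇐) fails.

(⇒) This fails. Under r = F, p = T, u = F, the left side is true but the right side is false.

(⇐) This fails. Under r = F, p = T, u = T, the left side is false but the right side is true.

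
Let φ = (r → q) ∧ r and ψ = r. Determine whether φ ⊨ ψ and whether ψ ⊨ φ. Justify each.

(⟹) Assume the antecedent. If q is true, the antecedent forces (q = T, r = T), and r holds there. If q is false, the antecedent cannot hold. Either way r holds.

(⟸) This fails. Under q = F, r = T, the left side is false but the right side is true.

(⇒) holds; (⇐) fails.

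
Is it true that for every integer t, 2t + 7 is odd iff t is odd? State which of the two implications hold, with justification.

Not equivalent: only (⇐) holds.

Forward direction. This fails: take t = 6. Then 2t + 7 = 19, which is odd, yet t = 6 is even, not odd.

Converse. Suppose t is odd. Since 2 is even, 2t is even for every t, so 2t + 7 has the same parity as 7, which is odd. Hence 2t + 7 is odd.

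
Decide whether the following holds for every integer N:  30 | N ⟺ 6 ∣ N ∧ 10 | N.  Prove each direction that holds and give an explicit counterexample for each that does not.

Both directions hold.

(→) If 30 ∣ N, write N = 30q. Since 30 = 5·6, N = 6·(5q), so 6 ∣ N; and since 30 = 3·10, N = 10·(3q), so 10 ∣ N.

(←) Suppose 6 ∣ N and 10 ∣ N. Any common multiple of 6 and 10 is a multiple of their lcm; here lcm(6, 10) = 6·10/gcd(6, 10) = 60/2 = 30, so 30 ∣ N.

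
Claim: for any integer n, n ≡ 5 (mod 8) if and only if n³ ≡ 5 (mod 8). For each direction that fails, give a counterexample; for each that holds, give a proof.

The biconditional holds.

Converse. For the converse, argue contrapositively. If n ≢ 5 (mod 8), then n is congruent to one of 0, 1, 2, 3, 4, 6, 7 modulo 8, and these give n³ ≡ 0, 1, 0, 3, 0, 0, 7 respectively — never 5.

Forward direction. Suppose n ≡ 5 (mod 8). Write n = 8j + 5. Then (8j + 5)³ = 512j³ + 960j² + 600j + 125 = 8(64j³ + 120j² + 75j + 15) + 5, so n³ ≡ 5 (mod 8).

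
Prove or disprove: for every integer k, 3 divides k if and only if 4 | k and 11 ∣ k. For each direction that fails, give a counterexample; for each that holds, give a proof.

(⇒) fails and (⇐) fails.

(⟹) This fails: take k = 3. Certainly 3 ∣ 3, but 4 ∤ 3.

(⟸) This fails: take k = 44. Both 4 ∣ 44 and 11 ∣ 44, yet 44 is not a multiple of 3 (since 44 = 14·3 + 2), so 3 ∤ 44.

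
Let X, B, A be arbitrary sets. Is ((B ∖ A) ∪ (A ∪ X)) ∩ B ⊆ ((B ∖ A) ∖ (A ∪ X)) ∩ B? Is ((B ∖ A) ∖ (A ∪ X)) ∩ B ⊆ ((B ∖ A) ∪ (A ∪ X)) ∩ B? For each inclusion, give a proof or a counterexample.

(⊆) fails; (⊇) holds.

(⟹) This inclusion fails. Take X = {1}, B = {1}, A = ∅; then 1 ∈ ((B ∖ A) ∪ (A ∪ X)) ∩ B but 1 ∉ ((B ∖ A) ∖ (A ∪ X)) ∩ B.

(⟸) Let x ∈ ((B ∖ A) ∖ (A ∪ X)) ∩ B. Then x ∈ B and x ∉ X, A, from which x ∈ ((B ∖ A) ∪ (A ∪ X)) ∩ B.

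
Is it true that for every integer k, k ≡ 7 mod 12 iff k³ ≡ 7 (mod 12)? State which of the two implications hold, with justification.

The biconditional holds.

(⇐) Suppose k³ ≡ 7 (mod 12). The only residue r in {0, …, 11} with r³ ≡ 7 (mod 12) is r = 7, so k ≡ 7 (mod 12).

(⇒) Suppose k ≡ 7 mod 12. Write k = 12j + 7. Then (12j + 7)³ = 1728j³ + 3024j² + 1764j + 343 = 12(144j³ + 252j² + 147j + 28) + 7, so k³ ≡ 7 (mod 12).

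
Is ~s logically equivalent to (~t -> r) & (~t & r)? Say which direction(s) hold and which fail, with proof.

[⇒] This fails. Under t = F, r = F, s = F, the left side is true but the right side is false.

[⇐] This fails. Under t = F, r = T, s = T, the left side is false but the right side is true.

(⇒) fails and (⇐) fails.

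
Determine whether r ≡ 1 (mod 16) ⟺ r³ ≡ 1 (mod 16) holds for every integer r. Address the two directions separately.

Both directions hold.

(→) Suppose r ≡ 1 (mod 16). Write r = 16j + 1. Then (16j + 1)³ = 4096j³ + 768j² + 48j + 1 = 16(256j³ + 48j² + 3j) + 1, so r³ ≡ 1 (mod 16).

(←) Conversely, suppose r³ ≡ 1 (mod 16). The only residue r in {0, …, 15} with r³ ≡ 1 (mod 16) is r = 1, so r ≡ 1 (mod 16).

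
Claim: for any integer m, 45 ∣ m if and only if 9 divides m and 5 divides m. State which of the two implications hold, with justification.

Converse. Suppose 9 ∣ m and 5 ∣ m. Any common multiple of 9 and 5 is a multiple of their lcm; here gcd(9, 5) = 1, so lcm(9, 5) = 9·5 = 45, so 45 ∣ m.

Forward direction. If 45 ∣ m, write m = 45q. Since 45 = 5·9, m = 9·(5q), so 9 ∣ m; and since 45 = 9·5, m = 5·(9q), so 5 ∣ m.

Both directions hold.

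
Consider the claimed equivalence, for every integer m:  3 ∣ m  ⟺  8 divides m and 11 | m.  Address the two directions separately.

Forward direction. This fails: take m = 3. Certainly 3 ∣ 3, but 8 ∤ 3.

Converse. This fails: take m = 88. Both 8 ∣ 88 and 11 ∣ 88, yet 88 is not a multiple of 3 (since 88 = 29·3 + 1), so 3 ∤ 88.

(⇒) fails and (⇐) fails.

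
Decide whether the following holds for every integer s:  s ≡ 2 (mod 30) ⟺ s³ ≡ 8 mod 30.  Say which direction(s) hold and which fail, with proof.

Forward direction. Suppose s ≡ 2 (mod 30). Write s = 30j + 2. Then (30j + 2)³ = 27000j³ + 5400j² + 360j + 8 = 30(900j³ + 180j² + 12j) + 8, so s³ ≡ 8 (mod 30).

Converse. Suppose s³ ≡ 8 (mod 30). The only residue r in {0, …, 29} with r³ ≡ 8 (mod 30) is r = 2, so s ≡ 2 (mod 30).

Both directions hold.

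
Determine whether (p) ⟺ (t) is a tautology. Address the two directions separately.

[⇒] This fails. Under p = T, t = F, the left side is true but the right side is false.

[⇐] This fails. Under p = F, t = T, the left side is false but the right side is true.

Neither direction holds.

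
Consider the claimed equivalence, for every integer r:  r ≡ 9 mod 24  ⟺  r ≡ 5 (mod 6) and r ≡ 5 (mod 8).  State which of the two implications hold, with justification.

Neither implication holds.

(⟹) This fails: r = 9 gives 9 ≡ 9 (mod 24) but 9 ≡ 3 (mod 6), so the conjunction on the right does not hold.

(⟸) This fails: r = 5 satisfies both congruences on the right (5 ≡ 5 mod 6 and 5 ≡ 5 mod 8) yet 5 ≡ 5 (mod 24), not 9.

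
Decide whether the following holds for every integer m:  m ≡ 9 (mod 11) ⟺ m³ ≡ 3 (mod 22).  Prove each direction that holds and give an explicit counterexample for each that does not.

[⇐] The residues r modulo 22 with r³ ≡ 3 (mod 22) are exactly {9}, and each is ≡ 9 (mod 11).

[⇒] This fails: take m = 20. Then 20 ≡ 9 (mod 11), but 20³ = 8000 ≡ 14 (mod 22), not 3.

Only the converse holds.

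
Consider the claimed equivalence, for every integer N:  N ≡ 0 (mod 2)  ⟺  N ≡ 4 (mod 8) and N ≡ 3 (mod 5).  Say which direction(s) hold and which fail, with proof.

Only the converse holds.

(⟹) This fails: N = 0 gives 0 ≡ 0 (mod 2) but 0 ≡ 0 (mod 8), so the conjunction on the right does not hold.

(⟸) Conversely, if N ≡ 4 (mod 8) and N ≡ 3 (mod 5), then by the Chinese remainder theorem N ≡ 28 (mod 40). Since 28 ≡ 0 (mod 2) and 2 ∣ 40, we get N ≡ 0 (mod 2).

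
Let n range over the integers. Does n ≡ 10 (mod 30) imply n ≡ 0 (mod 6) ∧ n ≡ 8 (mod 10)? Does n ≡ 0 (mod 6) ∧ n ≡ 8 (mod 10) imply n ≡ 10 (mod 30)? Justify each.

Forward direction. This fails: n = 10 gives 10 ≡ 10 (mod 30) but 10 ≡ 4 (mod 6), so the conjunction on the right does not hold.

Converse. This fails: n = 18 satisfies both congruences on the right (18 ≡ 0 mod 6 and 18 ≡ 8 mod 10) yet 18 ≡ 18 (mod 30), not 10.

Both directions fail.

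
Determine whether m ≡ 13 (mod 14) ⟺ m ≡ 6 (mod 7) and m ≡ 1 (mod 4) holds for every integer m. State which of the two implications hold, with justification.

(⇒) fails; (⇐) holds.

(⇒) This fails: m = 27 gives 27 ≡ 13 (mod 14) but 27 ≡ 3 (mod 4), so the conjunction on the right does not hold.

(⇐) Conversely, if m ≡ 6 (mod 7) and m ≡ 1 (mod 4), then by the Chinese remainder theorem m ≡ 13 (mod 28). Since 13 ≡ 13 (mod 14) and 14 ∣ 28, we get m ≡ 13 (mod 14).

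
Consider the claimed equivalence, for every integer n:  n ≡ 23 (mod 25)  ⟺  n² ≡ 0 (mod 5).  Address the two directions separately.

Forward direction. This fails: take n = 23. Then 23 ≡ 23 (mod 25), but 23² = 529 ≡ 4 (mod 5), not 0.

Converse. This fails: take n = 0. Then 0² = 0 ≡ 0 (mod 5), yet 0 ≡ 0 (mod 25), not 23.

Neither direction holds.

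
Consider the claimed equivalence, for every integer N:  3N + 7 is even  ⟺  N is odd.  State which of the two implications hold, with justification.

(→) Suppose 3N + 7 is even. Since 3 is odd, 3N and N have the same parity, so 3N + 7 ≡ N + 7 (mod 2). As 7 is odd, 3N + 7 is even exactly when N is odd. Thus N is odd.

(←) Conversely, suppose N is odd; write N = 2j + 1. Then 3N + 7 = 3·(2j + 1) + 7 = 2·3j + 10, which is even.

Both implications hold.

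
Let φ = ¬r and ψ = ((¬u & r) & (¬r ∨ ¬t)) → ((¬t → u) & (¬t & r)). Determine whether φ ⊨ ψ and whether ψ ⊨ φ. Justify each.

(⟹) Assume the antecedent. If t is true, the consequent reduces to true regardless of the other variables. If t is false, the antecedent forces (t = F, r = F, u = F) or (t = F, r = F, u = T), and the consequent holds there. Either way the consequent holds.

(⟸) This fails. Under t = T, r = T, u = F, the left side is false but the right side is true.

The forward direction holds; the converse fails.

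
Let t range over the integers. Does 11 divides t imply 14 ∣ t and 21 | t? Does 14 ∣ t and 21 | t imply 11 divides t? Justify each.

(⇒) fails and (⇐) fails.

(⟹) This fails: take t = 11. Certainly 11 ∣ 11, but 14 ∤ 11.

(⟸) This fails: take t = 42. Both 14 ∣ 42 and 21 ∣ 42, yet 42 is not a multiple of 11 (since 42 = 3·11 + 9), so 11 ∤ 42.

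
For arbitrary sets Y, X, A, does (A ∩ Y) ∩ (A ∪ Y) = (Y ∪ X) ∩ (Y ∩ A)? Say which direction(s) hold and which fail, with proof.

Forward inclusion. Let x ∈ (A ∩ Y) ∩ (A ∪ Y). Then either x ∈ Y ∩ A and x ∉ X; or x ∈ Y ∩ X ∩ A. In each case x ∈ (Y ∪ X) ∩ (Y ∩ A), so (A ∩ Y) ∩ (A ∪ Y) ⊆ (Y ∪ X) ∩ (Y ∩ A).

Reverse inclusion. Let x ∈ (Y ∪ X) ∩ (Y ∩ A). Then either x ∈ Y ∩ A and x ∉ X; or x ∈ Y ∩ X ∩ A. In each case x ∈ (A ∩ Y) ∩ (A ∪ Y), so (Y ∪ X) ∩ (Y ∩ A) ⊆ (A ∩ Y) ∩ (A ∪ Y).

The two sets are equal.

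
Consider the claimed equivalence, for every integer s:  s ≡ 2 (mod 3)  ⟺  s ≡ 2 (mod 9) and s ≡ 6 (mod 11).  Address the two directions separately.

(→) This fails: s = 2 gives 2 ≡ 2 (mod 3) but 2 ≡ 2 (mod 11), so the conjunction on the right does not hold.

(←) Conversely, if s ≡ 2 (mod 9) and s ≡ 6 (mod 11), then by the Chinese remainder theorem s ≡ 83 (mod 99). Since 83 ≡ 2 (mod 3) and 3 ∣ 99, we get s ≡ 2 (mod 3).

(⇒) fails; (⇐) holds.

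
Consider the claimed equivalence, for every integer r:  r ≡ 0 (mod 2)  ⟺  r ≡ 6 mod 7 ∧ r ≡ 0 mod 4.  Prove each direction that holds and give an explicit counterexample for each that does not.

(←) If r ≡ 6 (mod 7) and r ≡ 0 (mod 4), then by the Chinese remainder theorem r ≡ 20 (mod 28). Since 20 ≡ 0 (mod 2) and 2 ∣ 28, we get r ≡ 0 (mod 2).

(→) This fails: r = 0 gives 0 ≡ 0 (mod 2) but 0 ≡ 0 (mod 7), so the conjunction on the right does not hold.

Not equivalent: only (⇐) holds.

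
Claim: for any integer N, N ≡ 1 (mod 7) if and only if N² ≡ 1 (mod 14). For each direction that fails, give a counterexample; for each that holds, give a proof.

Neither implication holds.

[⇒] This fails: take N = 8. Then 8 ≡ 1 (mod 7), but 8² = 64 ≡ 8 (mod 14), not 1.

[⇐] This fails: take N = 13. Then 13² = 169 ≡ 1 (mod 14), yet 13 ≡ 6 (mod 7), not 1.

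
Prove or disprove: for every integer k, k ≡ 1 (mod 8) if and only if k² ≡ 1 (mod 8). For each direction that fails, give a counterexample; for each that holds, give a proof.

Forward direction. Suppose k ≡ 1 (mod 8). Write k = 8j + 1. Then (8j + 1)² = 64j² + 16j + 1 = 8(8j² + 2j) + 1, so k² ≡ 1 (mod 8).

Converse. This fails: take k = 3. Then 3² = 9 ≡ 1 (mod 8), yet 3 ≡ 3 (mod 8), not 1.

Only the forward implication holds.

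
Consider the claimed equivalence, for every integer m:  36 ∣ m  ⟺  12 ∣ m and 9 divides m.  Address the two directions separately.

(⇐) Suppose 12 ∣ m and 9 ∣ m. Any common multiple of 12 and 9 is a multiple of their lcm; here lcm(12, 9) = 12·9/gcd(12, 9) = 108/3 = 36, so 36 ∣ m.

(⇒) If 36 ∣ m, write m = 36q. Since 36 = 3·12, m = 12·(3q), so 12 ∣ m; and since 36 = 4·9, m = 9·(4q), so 9 ∣ m.

Equivalent; both directions hold.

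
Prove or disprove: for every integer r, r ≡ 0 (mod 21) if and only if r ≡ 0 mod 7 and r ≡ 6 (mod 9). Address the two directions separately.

Only the converse holds.

Forward direction. This fails: r = 0 gives 0 ≡ 0 (mod 21) but 0 ≡ 0 (mod 9), so the conjunction on the right does not hold.

Converse. If r ≡ 0 (mod 7) and r ≡ 6 (mod 9), then by the Chinese remainder theorem r ≡ 42 (mod 63). Since 42 ≡ 0 (mod 21) and 21 ∣ 63, we get r ≡ 0 (mod 21).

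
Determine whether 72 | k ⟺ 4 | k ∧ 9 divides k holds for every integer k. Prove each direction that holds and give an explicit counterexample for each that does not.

[⇒] If 72 ∣ k, write k = 72q. Since 72 = 18·4, k = 4·(18q), so 4 ∣ k; and since 72 = 8·9, k = 9·(8q), so 9 ∣ k.

[⇐] This fails: take k = 36. Both 4 ∣ 36 and 9 ∣ 36, yet 36 is not a multiple of 72 (since 36 = 0·72 + 36), so 72 ∤ 36.

Only the forward direction holds.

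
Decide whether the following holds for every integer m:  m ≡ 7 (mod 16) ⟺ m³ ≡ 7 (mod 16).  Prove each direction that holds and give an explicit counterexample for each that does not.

(⟹) Suppose m ≡ 7 (mod 16). Write m = 16j + 7. Then (16j + 7)³ = 4096j³ + 5376j² + 2352j + 343 = 16(256j³ + 336j² + 147j + 21) + 7, so m³ ≡ 7 (mod 16).

(⟸) Conversely, suppose m³ ≡ 7 (mod 16). The only residue r in {0, …, 15} with r³ ≡ 7 (mod 16) is r = 7, so m ≡ 7 (mod 16).

The biconditional holds.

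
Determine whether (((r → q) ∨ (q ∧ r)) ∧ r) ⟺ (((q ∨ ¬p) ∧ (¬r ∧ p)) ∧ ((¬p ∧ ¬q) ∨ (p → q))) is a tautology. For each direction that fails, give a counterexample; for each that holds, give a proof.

(→) This fails. Under r = T, q = T, p = F, the left side is true but the right side is false.

(←) This fails. Under r = F, q = T, p = T, the left side is false but the right side is true.

Neither implication holds.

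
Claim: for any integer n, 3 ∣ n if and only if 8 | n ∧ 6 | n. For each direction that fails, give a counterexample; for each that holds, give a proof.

Converse. Suppose 8 ∣ n and 6 ∣ n. Any common multiple of 8 and 6 is a multiple of their lcm; here lcm(8, 6) = 8·6/gcd(8, 6) = 48/2 = 24, so 24 ∣ n. Since 3 ∣ 24, it follows that 3 ∣ n.

Forward direction. This fails: take n = 3. Certainly 3 ∣ 3, but 8 ∤ 3.

Not equivalent: only (⇐) holds.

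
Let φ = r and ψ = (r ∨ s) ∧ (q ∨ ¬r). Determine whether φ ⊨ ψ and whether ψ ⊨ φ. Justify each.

Neither implication holds.

(⇒) This fails. Under r = T, q = F, s = F, the left side is true but the right side is false.

(⇐) This fails. Under r = F, q = F, s = T, the left side is false but the right side is true.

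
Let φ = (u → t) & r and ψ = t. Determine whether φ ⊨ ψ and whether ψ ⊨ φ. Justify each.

(→) This fails. Under r = T, t = F, u = F, the left side is true but the right side is false.

(←) This fails. Under r = F, t = T, u = F, the left side is false but the right side is true.

Neither direction holds.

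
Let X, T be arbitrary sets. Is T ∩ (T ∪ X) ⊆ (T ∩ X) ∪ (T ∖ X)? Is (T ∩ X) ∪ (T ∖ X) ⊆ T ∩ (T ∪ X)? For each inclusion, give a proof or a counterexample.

Both inclusions hold.

(⟹) Let x ∈ T ∩ (T ∪ X). Then either x ∈ T and x ∉ X; or x ∈ X ∩ T. In each case x ∈ (T ∩ X) ∪ (T ∖ X), so T ∩ (T ∪ X) ⊆ (T ∩ X) ∪ (T ∖ X).

(⟸) Let x ∈ (T ∩ X) ∪ (T ∖ X). Then either x ∈ T and x ∉ X; or x ∈ X ∩ T. In each case x ∈ T ∩ (T ∪ X), so (T ∩ X) ∪ (T ∖ X) ⊆ T ∩ (T ∪ X).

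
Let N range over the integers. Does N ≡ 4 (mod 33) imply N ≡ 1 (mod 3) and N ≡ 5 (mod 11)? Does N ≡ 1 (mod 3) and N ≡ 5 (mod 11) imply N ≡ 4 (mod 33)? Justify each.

Neither direction holds.

[⇒] This fails: N = 4 gives 4 ≡ 4 (mod 33) but 4 ≡ 4 (mod 11), so the conjunction on the right does not hold.

[⇐] This fails: N = 16 satisfies both congruences on the right (16 ≡ 1 mod 3 and 16 ≡ 5 mod 11) yet 16 ≡ 16 (mod 33), not 4.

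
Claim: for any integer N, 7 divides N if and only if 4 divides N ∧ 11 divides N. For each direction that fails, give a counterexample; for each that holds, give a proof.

Neither direction holds.

(→) This fails: take N = 7. Certainly 7 ∣ 7, but 4 ∤ 7.

(←) This fails: take N = 44. Both 4 ∣ 44 and 11 ∣ 44, yet 44 is not a multiple of 7 (since 44 = 6·7 + 2), so 7 ∤ 44.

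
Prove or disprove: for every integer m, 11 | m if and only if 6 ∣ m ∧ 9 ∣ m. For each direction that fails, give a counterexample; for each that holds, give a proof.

Forward direction. This fails: take m = 11. Certainly 11 ∣ 11, but 6 ∤ 11.

Converse. This fails: take m = 18. Both 6 ∣ 18 and 9 ∣ 18, yet 18 is not a multiple of 11 (since 18 = 1·11 + 7), so 11 ∤ 18.

Neither direction holds.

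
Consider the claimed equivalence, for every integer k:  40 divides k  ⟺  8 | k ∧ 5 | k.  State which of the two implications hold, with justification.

Both implications hold.

Forward direction. If 40 ∣ k, write k = 40q. Since 40 = 5·8, k = 8·(5q), so 8 ∣ k; and since 40 = 8·5, k = 5·(8q), so 5 ∣ k.

Converse. Suppose 8 ∣ k and 5 ∣ k. Any common multiple of 8 and 5 is a multiple of their lcm; here gcd(8, 5) = 1, so lcm(8, 5) = 8·5 = 40, so 40 ∣ k.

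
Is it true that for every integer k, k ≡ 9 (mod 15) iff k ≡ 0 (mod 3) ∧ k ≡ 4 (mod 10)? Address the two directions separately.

(⟹) This fails: k = 9 gives 9 ≡ 9 (mod 15) but 9 ≡ 9 (mod 10), so the conjunction on the right does not hold.

(⟸) Conversely, if k ≡ 0 (mod 3) and k ≡ 4 (mod 10), then by the Chinese remainder theorem k ≡ 24 (mod 30). Since 24 ≡ 9 (mod 15) and 15 ∣ 30, we get k ≡ 9 (mod 15).

Not equivalent: only (⇐) holds.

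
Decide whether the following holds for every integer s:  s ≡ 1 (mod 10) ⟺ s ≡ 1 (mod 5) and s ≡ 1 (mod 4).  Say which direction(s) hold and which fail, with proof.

(⟹) This fails: s = 11 gives 11 ≡ 1 (mod 10) but 11 ≡ 3 (mod 4), so the conjunction on the right does not hold.

(⟸) Conversely, if s ≡ 1 (mod 5) and s ≡ 1 (mod 4), then by the Chinese remainder theorem s ≡ 1 (mod 20). Since 1 ≡ 1 (mod 10) and 10 ∣ 20, we get s ≡ 1 (mod 10).

The forward direction fails; the converse holds.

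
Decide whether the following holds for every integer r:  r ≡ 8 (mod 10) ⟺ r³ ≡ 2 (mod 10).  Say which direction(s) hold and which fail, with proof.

(⟸) Suppose r³ ≡ 2 (mod 10). The only residue r in {0, …, 9} with r³ ≡ 2 (mod 10) is r = 8, so r ≡ 8 (mod 10).

(⟹) Suppose r ≡ 8 (mod 10). Write r = 10j + 8. Then (10j + 8)³ = 1000j³ + 2400j² + 1920j + 512 = 10(100j³ + 240j² + 192j + 51) + 2, so r³ ≡ 2 (mod 10).

Both implications hold.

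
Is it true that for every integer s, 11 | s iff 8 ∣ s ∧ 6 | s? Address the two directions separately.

Both directions fail.

Forward direction. This fails: take s = 11. Certainly 11 ∣ 11, but 8 ∤ 11.

Converse. This fails: take s = 24. Both 8 ∣ 24 and 6 ∣ 24, yet 24 is not a multiple of 11 (since 24 = 2·11 + 2), so 11 ∤ 24.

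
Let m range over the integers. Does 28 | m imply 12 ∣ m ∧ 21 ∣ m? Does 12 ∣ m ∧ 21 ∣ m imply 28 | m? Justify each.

(⇒) fails; (⇐) holds.

(→) This fails: take m = 28. Certainly 28 ∣ 28, but 12 ∤ 28.

(←) Suppose 12 ∣ m and 21 ∣ m. Any common multiple of 12 and 21 is a multiple of their lcm; here lcm(12, 21) = 12·21/gcd(12, 21) = 252/3 = 84, so 84 ∣ m. Since 28 ∣ 84, it follows that 28 ∣ m.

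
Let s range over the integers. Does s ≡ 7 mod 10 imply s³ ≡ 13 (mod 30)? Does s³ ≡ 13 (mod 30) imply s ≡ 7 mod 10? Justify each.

(←) The residues r modulo 30 with r³ ≡ 13 (mod 30) are exactly {7}, and each is ≡ 7 (mod 10).

(→) This fails: take s = 17. Then 17 ≡ 7 (mod 10), but 17³ = 4913 ≡ 23 (mod 30), not 13.

Only the converse holds.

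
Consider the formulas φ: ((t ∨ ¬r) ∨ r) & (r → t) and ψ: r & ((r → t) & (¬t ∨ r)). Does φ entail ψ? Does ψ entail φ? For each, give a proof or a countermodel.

(⇒) This fails. Under r = F, t = F, the left side is true but the right side is false.

(⇐) Assume the antecedent. If r is true, the antecedent forces (r = T, t = T), and ((t ∨ ¬r) ∨ r) & (r → t) holds there. If r is false, the antecedent cannot hold. Either way ((t ∨ ¬r) ∨ r) & (r → t) holds.

Only the reverse direction holds.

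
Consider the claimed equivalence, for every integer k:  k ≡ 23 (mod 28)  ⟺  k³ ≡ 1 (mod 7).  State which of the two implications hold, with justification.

(→) Suppose k ≡ 23 (mod 28). Then k³ ≡ 23³ = 12167 (mod 28), and since 7 ∣ 28, also k³ ≡ 1 (mod 7).

(←) This fails: take k = 1. Then 1³ = 1 ≡ 1 (mod 7), yet 1 ≡ 1 (mod 28), not 23.

Only the forward implication holds.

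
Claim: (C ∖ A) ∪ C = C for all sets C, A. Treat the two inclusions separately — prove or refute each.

(⊆) Let x ∈ (C ∖ A) ∪ C. Then either x ∈ C and x ∉ A; or x ∈ C ∩ A. In each case x ∈ C, so (C ∖ A) ∪ C ⊆ C.

(⊇) Let x ∈ C. Then either x ∈ C and x ∉ A; or x ∈ C ∩ A. In each case x ∈ (C ∖ A) ∪ C, so C ⊆ (C ∖ A) ∪ C.

Both inclusions hold.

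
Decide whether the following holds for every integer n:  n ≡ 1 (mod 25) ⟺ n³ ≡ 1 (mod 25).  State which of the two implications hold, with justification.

Equivalent; both directions hold.

Forward direction. Suppose n ≡ 1 (mod 25). Write n = 25j + 1. Then (25j + 1)³ = 15625j³ + 1875j² + 75j + 1 = 25(625j³ + 75j² + 3j) + 1, so n³ ≡ 1 (mod 25).

Converse. Suppose n³ ≡ 1 (mod 25). The only residue r in {0, …, 24} with r³ ≡ 1 (mod 25) is r = 1, so n ≡ 1 (mod 25).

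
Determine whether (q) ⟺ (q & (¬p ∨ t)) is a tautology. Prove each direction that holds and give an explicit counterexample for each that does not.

Forward direction. This fails. Under p = T, q = T, t = F, the left side is true but the right side is false.

Converse. Assume the antecedent. If p is true, the antecedent forces (p = T, q = T, t = T), and q holds there. If p is false, the antecedent forces (p = F, q = T, t = F) or (p = F, q = T, t = T), and q holds there. Either way q holds.

(⇒) fails; (⇐) holds.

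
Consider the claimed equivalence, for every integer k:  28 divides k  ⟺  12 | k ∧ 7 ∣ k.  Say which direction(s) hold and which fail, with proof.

The forward direction fails; the converse holds.

(⟹) This fails: take k = 28. Certainly 28 ∣ 28, but 12 ∤ 28.

(⟸) Suppose 12 ∣ k and 7 ∣ k. Any common multiple of 12 and 7 is a multiple of their lcm; here gcd(12, 7) = 1, so lcm(12, 7) = 12·7 = 84, so 84 ∣ k. Since 28 ∣ 84, it follows that 28 ∣ k.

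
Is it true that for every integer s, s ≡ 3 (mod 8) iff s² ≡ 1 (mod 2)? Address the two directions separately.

Converse. This fails: take s = 1. Then 1² = 1 ≡ 1 (mod 2), yet 1 ≡ 1 (mod 8), not 3.

Forward direction. Suppose s ≡ 3 (mod 8). Then s² ≡ 3² = 9 (mod 8), and since 2 ∣ 8, also s² ≡ 1 (mod 2).

Only the forward direction holds.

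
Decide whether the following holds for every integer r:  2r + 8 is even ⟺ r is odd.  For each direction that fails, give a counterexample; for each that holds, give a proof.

(⟹) This fails: take r = 0. Then 2r + 8 = 8, which is even, yet r = 0 is even, not odd.

(⟸) Suppose r is odd. Since 2 is even, 2r is even for every r, so 2r + 8 has the same parity as 8, which is even. Hence 2r + 8 is even.

Only the converse holds.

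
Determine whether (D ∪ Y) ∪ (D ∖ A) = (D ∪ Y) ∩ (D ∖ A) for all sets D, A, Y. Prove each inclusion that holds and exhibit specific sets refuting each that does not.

Forward inclusion. This inclusion fails. Take D = {1}, A = {1}, Y = ∅; then 1 ∈ (D ∪ Y) ∪ (D ∖ A) but 1 ∉ (D ∪ Y) ∩ (D ∖ A).

Reverse inclusion. Let x ∈ (D ∪ Y) ∩ (D ∖ A). Then either x ∈ D and x ∉ A, Y; or x ∈ D ∩ Y and x ∉ A. In each case x ∈ (D ∪ Y) ∪ (D ∖ A), so (D ∪ Y) ∩ (D ∖ A) ⊆ (D ∪ Y) ∪ (D ∖ A).

(⊆) fails; (⊇) holds.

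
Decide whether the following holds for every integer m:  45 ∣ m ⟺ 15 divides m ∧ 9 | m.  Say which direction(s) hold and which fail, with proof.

Forward direction. If 45 ∣ m, write m = 45q. Since 45 = 3·15, m = 15·(3q), so 15 ∣ m; and since 45 = 5·9, m = 9·(5q), so 9 ∣ m.

Converse. Suppose 15 ∣ m and 9 ∣ m. Any common multiple of 15 and 9 is a multiple of their lcm; here lcm(15, 9) = 15·9/gcd(15, 9) = 135/3 = 45, so 45 ∣ m.

The biconditional holds.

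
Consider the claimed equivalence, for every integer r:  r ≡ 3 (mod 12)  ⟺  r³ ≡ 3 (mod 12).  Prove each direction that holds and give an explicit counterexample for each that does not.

Both implications hold.

Forward direction. Suppose r ≡ 3 (mod 12). Write r = 12j + 3. Then (12j + 3)³ = 1728j³ + 1296j² + 324j + 27 = 12(144j³ + 108j² + 27j + 2) + 3, so r³ ≡ 3 (mod 12).

Converse. For the converse, argue contrapositively. If r ≢ 3 (mod 12), then r is congruent to one of 0, 1, 2, 4, 5, 6, 7, 8, 9, 10, 11 modulo 12, and these give r³ ≡ 0, 1, 8, 4, 5, 0, 7, 8, 9, 4, 11 respectively — never 3.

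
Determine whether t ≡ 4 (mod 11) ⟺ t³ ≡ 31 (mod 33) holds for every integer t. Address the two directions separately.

Only the converse holds.

(→) This fails: take t = 15. Then 15 ≡ 4 (mod 11), but 15³ = 3375 ≡ 9 (mod 33), not 31.

(←) Conversely, the residues r modulo 33 with r³ ≡ 31 (mod 33) are exactly {4}, and each is ≡ 4 (mod 11).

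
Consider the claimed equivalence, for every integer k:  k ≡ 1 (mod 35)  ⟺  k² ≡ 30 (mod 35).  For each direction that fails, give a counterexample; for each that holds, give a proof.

(→) This fails: take k = 1. Then 1 ≡ 1 (mod 35), but 1² = 1 ≡ 1 (mod 35), not 30.

(←) This fails: take k = 10. Then 10² = 100 ≡ 30 (mod 35), yet 10 ≡ 10 (mod 35), not 1.

Neither direction holds.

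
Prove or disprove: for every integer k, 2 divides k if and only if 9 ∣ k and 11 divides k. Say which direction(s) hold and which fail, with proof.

(⟹) This fails: take k = 2. Certainly 2 ∣ 2, but 9 ∤ 2.

(⟸) This fails: take k = 99. Both 9 ∣ 99 and 11 ∣ 99, yet 99 is not a multiple of 2 (since 99 = 49·2 + 1), so 2 ∤ 99.

Both directions fail.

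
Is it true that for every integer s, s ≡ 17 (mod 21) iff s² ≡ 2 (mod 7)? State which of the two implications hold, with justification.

(⟹) Suppose s ≡ 17 (mod 21). Then s² ≡ 17² = 289 (mod 21), and since 7 ∣ 21, also s² ≡ 2 (mod 7).

(⟸) This fails: take s = 3. Then 3² = 9 ≡ 2 (mod 7), yet 3 ≡ 3 (mod 21), not 17.

The forward direction holds; the converse fails.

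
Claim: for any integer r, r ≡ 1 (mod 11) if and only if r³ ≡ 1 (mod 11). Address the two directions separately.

Both directions hold; the statement is true.

Converse. Suppose r³ ≡ 1 (mod 11). The only residue r in {0, …, 10} with r³ ≡ 1 (mod 11) is r = 1, so r ≡ 1 (mod 11).

Forward direction. Suppose r ≡ 1 (mod 11). Write r = 11j + 1. Then (11j + 1)³ = 1331j³ + 363j² + 33j + 1 = 11(121j³ + 33j² + 3j) + 1, so r³ ≡ 1 (mod 11).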